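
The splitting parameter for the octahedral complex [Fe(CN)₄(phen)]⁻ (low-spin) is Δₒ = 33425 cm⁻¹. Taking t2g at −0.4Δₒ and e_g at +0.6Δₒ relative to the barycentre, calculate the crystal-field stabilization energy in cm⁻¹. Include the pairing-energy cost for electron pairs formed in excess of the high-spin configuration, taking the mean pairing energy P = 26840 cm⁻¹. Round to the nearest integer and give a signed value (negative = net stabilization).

Ligand charges: 4×(-1) from CN⁻ and 1×(+0) from phen sum to -4; with overall charge -1, Fe is +3.
Fe³⁺: group 8, so d-count = 8 − 3 = 5.
Configuration: t2g^5 e_g^0.
The orbital stabilization is -2.0Δₒ = -2.0 × 33425 = -66850 cm⁻¹.
Relative to high-spin t2g^3 e_g^2 (0 paired), the low-spin configuration has 2 additional pairs, contributing +2 × 26840 = +53680 cm⁻¹.
Net CFSE = -66850 + 53680 = -13170 cm⁻¹.

-13170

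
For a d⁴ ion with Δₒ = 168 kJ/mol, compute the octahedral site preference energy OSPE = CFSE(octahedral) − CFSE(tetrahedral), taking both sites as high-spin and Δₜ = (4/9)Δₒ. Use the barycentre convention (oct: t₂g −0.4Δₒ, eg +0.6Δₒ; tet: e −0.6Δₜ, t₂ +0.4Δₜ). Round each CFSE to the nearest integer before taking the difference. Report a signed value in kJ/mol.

-71

Octahedral (high-spin): t₂g³ eg¹, CFSE = 3(−0.4) + 1(+0.6) = -0.6Δₒ = -0.6 × 168 = -101 kJ/mol.
In a tetrahedral site the filling is e² t₂²: CFSE(tet) = -0.4Δₜ = -0.4 × (4/9)(168) = -30 kJ/mol.
Subtracting, OSPE = -101 − (-30) = -71 kJ/mol.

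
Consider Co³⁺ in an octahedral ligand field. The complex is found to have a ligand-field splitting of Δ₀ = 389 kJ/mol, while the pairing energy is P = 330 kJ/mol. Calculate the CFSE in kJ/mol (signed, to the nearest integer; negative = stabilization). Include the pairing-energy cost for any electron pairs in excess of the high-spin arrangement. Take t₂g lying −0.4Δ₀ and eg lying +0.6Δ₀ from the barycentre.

Co sits in group 9; removing 3 electrons leaves Co³⁺ with 9 − 3 = 6 d electrons.
Since Δ₀ = 389 kJ/mol > P = 330 kJ/mol, the complex adopts the low-spin configuration.
That gives t₂g⁶ eg⁰.
Orbital CFSE = -2.4Δ₀ = -2.4 × 389 = -934 kJ/mol.
Excess pairs vs high-spin: 3 − 1 = 2; pairing cost = +660 kJ/mol.
Net CFSE = -934 + 660 = -274 kJ/mol.

-274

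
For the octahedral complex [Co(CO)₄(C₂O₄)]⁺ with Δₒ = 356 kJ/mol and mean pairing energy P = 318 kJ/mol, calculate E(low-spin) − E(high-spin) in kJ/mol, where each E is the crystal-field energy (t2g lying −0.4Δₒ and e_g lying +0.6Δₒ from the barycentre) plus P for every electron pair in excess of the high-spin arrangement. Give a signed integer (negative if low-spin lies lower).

-76

Ligand charges: 4×(+0) from CO and 1×(-2) from C₂O₄²⁻ sum to -2; with overall charge +1, Co is +3.
Group 9 minus oxidation state +3 gives a d⁶ configuration for Co³⁺.
In the high-spin limit (t2g^4 e_g^2) the orbital term is -0.4Δₒ = -142 kJ/mol, with no excess pairing.
Low-spin: t2g^6 e_g^0, orbital CFSE = -2.4Δₒ = -854 kJ/mol; plus 2 excess pairs × P = +636 kJ/mol; total -218 kJ/mol.
The difference is -218 − (-142) = -76 kJ/mol, so low-spin lies lower.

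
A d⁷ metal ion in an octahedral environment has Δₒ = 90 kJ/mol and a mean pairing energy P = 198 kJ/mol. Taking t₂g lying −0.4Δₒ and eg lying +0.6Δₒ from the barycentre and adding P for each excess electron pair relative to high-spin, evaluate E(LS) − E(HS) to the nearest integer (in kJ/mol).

108

In the high-spin limit (t₂g⁵ eg²) the orbital term is -0.8Δₒ = -72 kJ/mol, with no excess pairing.
Low-spin t₂g⁶ eg¹ gives -1.8Δₒ = -162 kJ/mol, but forming 1 extra pair costs 1P = 198 kJ/mol, so E(LS) = -162 + 198 = 36 kJ/mol.
E(LS) − E(HS) = 36 − (-72) = 108 kJ/mol.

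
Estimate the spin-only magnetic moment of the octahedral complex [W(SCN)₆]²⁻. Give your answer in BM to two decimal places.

Each SCN⁻ contributes -1; 6 × (-1) = -6. With overall charge -2, W is in the +4 oxidation state.
Group 6 minus oxidation state +4 gives a d² configuration for W⁴⁺.
For octahedral d² the high- and low-spin configurations coincide.
Configuration: t₂g² eg⁰ → 2 unpaired electrons.
μ(spin-only) = √[2(2+2)] = √8 ≈ 2.83 BM.

2.83 BM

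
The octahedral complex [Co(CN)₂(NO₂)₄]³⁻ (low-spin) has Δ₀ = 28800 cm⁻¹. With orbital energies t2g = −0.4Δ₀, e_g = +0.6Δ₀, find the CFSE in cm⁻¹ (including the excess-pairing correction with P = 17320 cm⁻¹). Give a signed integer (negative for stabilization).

Ligand charges: 2×(-1) from CN⁻ and 4×(-1) from NO₂⁻ sum to -6; with overall charge -3, Co is +3.
Co³⁺: group 9, so d-count = 9 − 3 = 6.
Configuration: t2g^6 e_g^0.
The orbital stabilization is -2.4Δ₀ = -2.4 × 28800 = -69120 cm⁻¹.
Relative to high-spin t2g^4 e_g^2 (1 paired), the low-spin configuration has 2 additional pairs, contributing +2 × 17320 = +34640 cm⁻¹.
Combining: -69120 + 34640 = -34480 cm⁻¹.

-34480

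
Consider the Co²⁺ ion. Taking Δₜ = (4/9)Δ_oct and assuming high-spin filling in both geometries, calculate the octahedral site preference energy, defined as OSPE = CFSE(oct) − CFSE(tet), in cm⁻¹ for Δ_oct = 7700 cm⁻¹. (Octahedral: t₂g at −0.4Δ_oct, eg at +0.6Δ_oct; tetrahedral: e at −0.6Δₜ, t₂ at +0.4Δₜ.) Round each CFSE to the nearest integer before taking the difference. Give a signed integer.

Co sits in group 9; removing 2 electrons leaves Co²⁺ with 9 − 2 = 7 d electrons.
In an octahedral site d⁷ (HS) is t₂g⁵ eg², giving CFSE(oct) = -0.8Δ_oct = -6160 cm⁻¹.
Tetrahedral: e⁴ t₂³, CFSE = 4(−0.6) + 3(+0.4) = -1.2Δₜ = -1.2 × (4/9) × 7700 = -4107 cm⁻¹.
OSPE = CFSE(oct) − CFSE(tet) = -6160 − (-4107) = -2053 cm⁻¹.

-2053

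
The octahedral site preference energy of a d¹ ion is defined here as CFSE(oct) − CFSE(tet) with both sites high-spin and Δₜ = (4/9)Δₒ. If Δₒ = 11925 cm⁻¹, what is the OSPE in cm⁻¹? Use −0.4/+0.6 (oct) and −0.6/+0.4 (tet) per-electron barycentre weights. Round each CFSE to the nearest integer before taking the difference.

Octahedral (high-spin): t₂g¹ eg⁰, CFSE = 1(−0.4) + 0(+0.6) = -0.4Δₒ = -0.4 × 11925 = -4770 cm⁻¹.
Tetrahedral e¹ t₂⁰ gives -0.6Δₜ = -0.6 × (4/9) × 11925 = -3180 cm⁻¹.
OSPE = CFSE(oct) − CFSE(tet) = -4770 − (-3180) = -1590 cm⁻¹.

-1590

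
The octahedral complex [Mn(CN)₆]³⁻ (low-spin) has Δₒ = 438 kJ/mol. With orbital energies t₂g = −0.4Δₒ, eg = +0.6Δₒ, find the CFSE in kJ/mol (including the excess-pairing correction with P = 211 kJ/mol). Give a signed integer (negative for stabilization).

Each CN⁻ contributes -1; 6 × (-1) = -6. With overall charge -3, Mn is in the +3 oxidation state.
Group 7 minus oxidation state +3 gives a d⁴ configuration for Mn³⁺.
Configuration: t₂g⁴ eg⁰.
The orbital stabilization is -1.6Δₒ = -1.6 × 438 = -701 kJ/mol.
Relative to high-spin t₂g³ eg¹ (0 paired), the low-spin configuration has 1 additional pair, contributing +1 × 211 = +211 kJ/mol.
Overall CFSE = -701 + 211 = -490 kJ/mol.

-490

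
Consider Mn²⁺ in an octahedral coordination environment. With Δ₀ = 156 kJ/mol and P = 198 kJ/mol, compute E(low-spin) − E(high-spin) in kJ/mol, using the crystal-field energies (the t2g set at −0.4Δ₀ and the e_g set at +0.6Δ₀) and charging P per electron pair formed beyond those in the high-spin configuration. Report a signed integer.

Mn²⁺: group 7, so d-count = 7 − 2 = 5.
High-spin d⁵ fills as t2g^3 e_g^2 with CFSE 3(−0.4) + 2(+0.6) = 0.0Δ₀ = 0 kJ/mol.
Low-spin: t2g^5 e_g^0, orbital CFSE = -2.0Δ₀ = -312 kJ/mol; plus 2 excess pairs × P = +396 kJ/mol; total 84 kJ/mol.
The difference is 84 − (0) = 84 kJ/mol, so high-spin lies lower.

84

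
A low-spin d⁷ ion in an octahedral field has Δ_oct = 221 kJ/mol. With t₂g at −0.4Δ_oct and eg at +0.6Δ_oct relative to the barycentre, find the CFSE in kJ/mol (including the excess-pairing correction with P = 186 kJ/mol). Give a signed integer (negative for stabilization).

-212

Configuration: t₂g⁶ eg¹.
Orbital CFSE = 6(-0.4) + 1(0.6) = -1.8Δ_oct = -1.8 × 221 = -398 kJ/mol.
Relative to high-spin t₂g⁵ eg² (2 paired), the low-spin configuration has 1 additional pair, contributing +1 × 186 = +186 kJ/mol.
Combining: -398 + 186 = -212 kJ/mol.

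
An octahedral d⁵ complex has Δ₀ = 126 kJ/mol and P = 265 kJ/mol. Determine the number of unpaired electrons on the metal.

5

Here Δ₀ < P (126 < 265), so the high-spin state is favoured.
That gives t₂g³ eg².
Unpaired electrons: 5.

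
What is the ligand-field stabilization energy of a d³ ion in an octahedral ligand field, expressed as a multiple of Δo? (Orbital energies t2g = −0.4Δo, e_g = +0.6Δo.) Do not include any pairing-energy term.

Configuration: t2g^3 e_g^0.
CFSE = 3(-0.4Δo) + 0(0.6Δo) = -1.2Δo + 0.0Δo = -1.2Δo.

-1.2 Δo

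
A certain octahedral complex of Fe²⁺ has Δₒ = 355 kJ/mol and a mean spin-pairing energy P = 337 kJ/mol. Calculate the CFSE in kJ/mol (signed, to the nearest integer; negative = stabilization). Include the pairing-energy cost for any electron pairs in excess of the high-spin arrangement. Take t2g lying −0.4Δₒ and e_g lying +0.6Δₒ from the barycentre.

-178

Fe²⁺: group 8, so d-count = 8 − 2 = 6.
Δₒ > P, so pairing is preferred: the ground state is low-spin.
Configuration: t2g^6 e_g^0.
Orbital CFSE = -2.4Δₒ = -2.4 × 355 = -852 kJ/mol.
Excess pairs vs high-spin: 3 − 1 = 2; pairing cost = +674 kJ/mol.
Net CFSE = -852 + 674 = -178 kJ/mol.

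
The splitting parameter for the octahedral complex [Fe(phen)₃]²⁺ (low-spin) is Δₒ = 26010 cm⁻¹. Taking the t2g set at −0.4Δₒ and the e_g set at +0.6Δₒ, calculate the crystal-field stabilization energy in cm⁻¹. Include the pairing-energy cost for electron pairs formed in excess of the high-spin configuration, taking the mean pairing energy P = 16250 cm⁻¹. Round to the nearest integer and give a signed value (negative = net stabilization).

-29924

phen is neutral, so the +2 overall charge sits on Fe: oxidation state +2.
Fe is in group 8, so Fe²⁺ is d⁶ (8 − 2 = 6).
Electron filling gives t2g^6 e_g^0.
Orbital CFSE = 6(-0.4) + 0(0.6) = -2.4Δₒ = -2.4 × 26010 = -62424 cm⁻¹.
Relative to high-spin t2g^4 e_g^2 (1 paired), the low-spin configuration has 2 additional pairs, contributing +2 × 16250 = +32500 cm⁻¹.
Net CFSE = -62424 + 32500 = -29924 cm⁻¹.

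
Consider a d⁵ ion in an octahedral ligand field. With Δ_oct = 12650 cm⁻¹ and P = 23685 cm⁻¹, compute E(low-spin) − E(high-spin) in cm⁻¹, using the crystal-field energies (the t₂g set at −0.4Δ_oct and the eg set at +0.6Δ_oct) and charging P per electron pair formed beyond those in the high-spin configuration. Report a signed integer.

High-spin d⁵ fills as t₂g³ eg² with CFSE 3(−0.4) + 2(+0.6) = 0.0Δ_oct = 0 cm⁻¹.
Low-spin: t₂g⁵ eg⁰, orbital CFSE = -2.0Δ_oct = -25300 cm⁻¹; plus 2 excess pairs × P = +47370 cm⁻¹; total 22070 cm⁻¹.
E(LS) − E(HS) = 22070 − (0) = 22070 cm⁻¹.

22070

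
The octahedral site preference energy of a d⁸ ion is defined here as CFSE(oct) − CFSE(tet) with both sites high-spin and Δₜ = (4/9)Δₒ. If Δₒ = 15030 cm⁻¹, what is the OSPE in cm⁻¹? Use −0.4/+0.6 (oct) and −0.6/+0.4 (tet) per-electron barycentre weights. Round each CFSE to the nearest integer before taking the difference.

Octahedral (high-spin): t2g^6 e_g^2, CFSE = 6(−0.4) + 2(+0.6) = -1.2Δₒ = -1.2 × 15030 = -18036 cm⁻¹.
In a tetrahedral site the filling is e^4 t2^4: CFSE(tet) = -0.8Δₜ = -0.8 × (4/9)(15030) = -5344 cm⁻¹.
OSPE = CFSE(oct) − CFSE(tet) = -18036 − (-5344) = -12692 cm⁻¹.

-12692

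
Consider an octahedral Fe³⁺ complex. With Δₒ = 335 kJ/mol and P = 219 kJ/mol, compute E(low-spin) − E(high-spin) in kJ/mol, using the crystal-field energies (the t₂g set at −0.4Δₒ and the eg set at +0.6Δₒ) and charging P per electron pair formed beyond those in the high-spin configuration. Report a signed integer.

Group 8 minus oxidation state +3 gives a d⁵ configuration for Fe³⁺.
In the high-spin limit (t₂g³ eg²) the orbital term is 0.0Δₒ = 0 kJ/mol, with no excess pairing.
Low-spin t₂g⁵ eg⁰ gives -2.0Δₒ = -670 kJ/mol, but forming 2 extra pairs costs 2P = 438 kJ/mol, so E(LS) = -670 + 438 = -232 kJ/mol.
Thus E(LS) − E(HS) = -232 kJ/mol.

-232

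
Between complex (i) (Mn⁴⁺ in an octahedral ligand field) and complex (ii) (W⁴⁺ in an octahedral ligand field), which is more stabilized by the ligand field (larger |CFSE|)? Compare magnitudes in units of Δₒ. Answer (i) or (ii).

(i): Mn sits in group 7; removing 4 electrons leaves Mn⁴⁺ with 7 − 4 = 3 d electrons; For octahedral d³ the high- and low-spin configurations coincide; t₂g³ eg⁰, CFSE = -1.2Δₒ.
(ii): Group 6 minus oxidation state +4 gives a d² configuration for W⁴⁺; t₂g² eg⁰, CFSE = -0.8Δₒ.
So (i) has the larger |CFSE|.

(i)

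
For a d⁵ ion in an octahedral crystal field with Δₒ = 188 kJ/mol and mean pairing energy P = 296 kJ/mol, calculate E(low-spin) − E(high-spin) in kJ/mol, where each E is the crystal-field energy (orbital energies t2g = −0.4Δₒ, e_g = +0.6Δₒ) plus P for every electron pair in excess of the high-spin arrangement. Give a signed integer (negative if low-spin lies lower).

High-spin: t2g^3 e_g^2, CFSE = 0.0Δₒ = 0 kJ/mol.
For low-spin the configuration is t2g^5 e_g^0: orbital energy -2.0 × 188 = -376 kJ/mol, and 2 additional pairs relative to high-spin add 592 kJ/mol, giving 216 kJ/mol.
The difference is 216 − (0) = 216 kJ/mol, so high-spin lies lower.

216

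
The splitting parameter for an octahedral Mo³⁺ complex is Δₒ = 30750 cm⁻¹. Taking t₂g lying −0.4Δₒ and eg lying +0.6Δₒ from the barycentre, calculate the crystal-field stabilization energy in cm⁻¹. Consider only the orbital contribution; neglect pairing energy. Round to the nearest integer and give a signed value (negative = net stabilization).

Mo sits in group 6; removing 3 electrons leaves Mo³⁺ with 6 − 3 = 3 d electrons.
For octahedral d³ the high- and low-spin configurations coincide.
The d³ electrons fill as t₂g³ eg⁰.
CFSE(orbital) = 3×(-0.4Δₒ) + 0×(0.6Δₒ) = -1.2Δₒ; with Δₒ = 30750 cm⁻¹ that is -36900 cm⁻¹.

-36900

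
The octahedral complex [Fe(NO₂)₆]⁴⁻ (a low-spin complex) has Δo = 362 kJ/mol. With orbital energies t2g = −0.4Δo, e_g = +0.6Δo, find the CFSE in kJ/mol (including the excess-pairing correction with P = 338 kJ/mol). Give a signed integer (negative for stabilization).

Each NO₂⁻ contributes -1; 6 × (-1) = -6. With overall charge -4, Fe is in the +2 oxidation state.
Fe²⁺: group 8, so d-count = 8 − 2 = 6.
Electron filling gives t2g^6 e_g^0.
Orbital CFSE = 6(-0.4) + 0(0.6) = -2.4Δo = -2.4 × 362 = -869 kJ/mol.
High-spin d⁶ would be t2g^4 e_g^2 with 1 pair; low-spin has 3, so 2 excess pairs cost +2P = +676 kJ/mol.
Combining: -869 + 676 = -193 kJ/mol.

-193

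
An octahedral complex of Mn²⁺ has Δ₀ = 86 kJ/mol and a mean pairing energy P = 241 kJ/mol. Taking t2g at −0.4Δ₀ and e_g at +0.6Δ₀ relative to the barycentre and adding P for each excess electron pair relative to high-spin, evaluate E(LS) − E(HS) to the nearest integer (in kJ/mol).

Mn²⁺: group 7, so d-count = 7 − 2 = 5.
In the high-spin limit (t2g^3 e_g^2) the orbital term is 0.0Δ₀ = 0 kJ/mol, with no excess pairing.
For low-spin the configuration is t2g^5 e_g^0: orbital energy -2.0 × 86 = -172 kJ/mol, and 2 additional pairs relative to high-spin add 482 kJ/mol, giving 310 kJ/mol.
Thus E(LS) − E(HS) = 310 kJ/mol.

310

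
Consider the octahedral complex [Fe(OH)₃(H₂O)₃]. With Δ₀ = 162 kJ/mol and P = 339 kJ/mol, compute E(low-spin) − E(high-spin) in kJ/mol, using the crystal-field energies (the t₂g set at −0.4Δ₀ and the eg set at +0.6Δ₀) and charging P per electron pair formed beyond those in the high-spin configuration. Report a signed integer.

354

Ligand charges: 3×(-1) from OH⁻ and 3×(+0) from H₂O sum to -3; with overall charge +0, Fe is +3.
Fe is in group 8, so Fe³⁺ is d⁵ (8 − 3 = 5).
High-spin: t₂g³ eg², CFSE = 0.0Δ₀ = 0 kJ/mol.
Low-spin t₂g⁵ eg⁰ gives -2.0Δ₀ = -324 kJ/mol, but forming 2 extra pairs costs 2P = 678 kJ/mol, so E(LS) = -324 + 678 = 354 kJ/mol.
Thus E(LS) − E(HS) = 354 kJ/mol.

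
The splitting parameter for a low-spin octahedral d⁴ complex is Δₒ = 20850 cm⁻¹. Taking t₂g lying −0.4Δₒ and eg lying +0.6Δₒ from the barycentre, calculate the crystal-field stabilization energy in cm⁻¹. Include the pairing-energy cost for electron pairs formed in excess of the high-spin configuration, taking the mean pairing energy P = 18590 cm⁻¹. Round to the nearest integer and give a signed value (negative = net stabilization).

Configuration: t₂g⁴ eg⁰.
CFSE(orbital) = 4×(-0.4Δₒ) + 0×(0.6Δₒ) = -1.6Δₒ; with Δₒ = 20850 cm⁻¹ that is -33360 cm⁻¹.
Relative to high-spin t₂g³ eg¹ (0 paired), the low-spin configuration has 1 additional pair, contributing +1 × 18590 = +18590 cm⁻¹.
Combining: -33360 + 18590 = -14770 cm⁻¹.

-14770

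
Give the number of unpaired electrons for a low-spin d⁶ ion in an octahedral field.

0

Configuration: t₂g⁶ eg⁰, giving 0 unpaired electrons.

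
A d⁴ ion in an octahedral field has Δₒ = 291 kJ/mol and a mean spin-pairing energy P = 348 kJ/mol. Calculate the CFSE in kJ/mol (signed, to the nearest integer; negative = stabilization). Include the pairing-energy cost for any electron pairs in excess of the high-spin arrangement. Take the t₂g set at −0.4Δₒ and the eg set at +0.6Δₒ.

-175

Δₒ < P, so pairing is avoided: the ground state is high-spin.
That gives t₂g³ eg¹.
Orbital CFSE = -0.6Δₒ = -0.6 × 291 = -175 kJ/mol.
High-spin has no excess pairs, so no pairing correction applies.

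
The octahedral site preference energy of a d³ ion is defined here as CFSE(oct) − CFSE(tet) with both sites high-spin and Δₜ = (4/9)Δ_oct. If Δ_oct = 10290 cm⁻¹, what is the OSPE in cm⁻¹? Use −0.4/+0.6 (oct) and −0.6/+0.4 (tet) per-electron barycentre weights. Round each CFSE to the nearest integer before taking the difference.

-8689

In an octahedral site d³ (HS) is t₂g³ eg⁰, giving CFSE(oct) = -1.2Δ_oct = -12348 cm⁻¹.
Tetrahedral: e² t₂¹, CFSE = 2(−0.6) + 1(+0.4) = -0.8Δₜ = -0.8 × (4/9) × 10290 = -3659 cm⁻¹.
Subtracting, OSPE = -12348 − (-3659) = -8689 cm⁻¹.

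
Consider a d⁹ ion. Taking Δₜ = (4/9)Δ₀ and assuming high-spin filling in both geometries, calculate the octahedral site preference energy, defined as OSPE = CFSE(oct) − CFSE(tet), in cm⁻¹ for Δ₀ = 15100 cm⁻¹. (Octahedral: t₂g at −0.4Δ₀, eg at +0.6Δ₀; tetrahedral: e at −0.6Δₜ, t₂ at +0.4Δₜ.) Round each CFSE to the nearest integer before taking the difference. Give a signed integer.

Octahedral high-spin t2g^6 e_g^3: CFSE = -0.6 × 15100 = -9060 cm⁻¹.
Tetrahedral e^4 t2^5 gives -0.4Δₜ = -0.4 × (4/9) × 15100 = -2684 cm⁻¹.
OSPE = -9060 − (-2684) = -6376 cm⁻¹.

-6376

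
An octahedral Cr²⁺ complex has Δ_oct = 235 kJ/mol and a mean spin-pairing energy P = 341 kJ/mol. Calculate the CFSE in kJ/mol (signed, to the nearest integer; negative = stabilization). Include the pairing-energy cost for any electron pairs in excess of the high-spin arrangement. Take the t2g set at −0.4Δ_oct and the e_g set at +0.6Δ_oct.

-141

Cr sits in group 6; removing 2 electrons leaves Cr²⁺ with 6 − 2 = 4 d electrons.
Here Δ_oct < P (235 < 341), so the high-spin state is favoured.
That gives t2g^3 e_g^1.
Orbital CFSE = -0.6Δ_oct = -0.6 × 235 = -141 kJ/mol.
High-spin has no excess pairs, so no pairing correction applies.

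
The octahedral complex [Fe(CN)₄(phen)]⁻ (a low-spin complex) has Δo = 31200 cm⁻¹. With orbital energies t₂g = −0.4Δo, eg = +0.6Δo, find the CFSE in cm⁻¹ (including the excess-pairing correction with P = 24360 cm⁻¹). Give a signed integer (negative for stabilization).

-13680

Ligand charges: 4×(-1) from CN⁻ and 1×(+0) from phen sum to -4; with overall charge -1, Fe is +3.
Fe is in group 8, so Fe³⁺ is d⁵ (8 − 3 = 5).
The d⁵ electrons fill as t₂g⁵ eg⁰.
Orbital CFSE = 5(-0.4) + 0(0.6) = -2.0Δo = -2.0 × 31200 = -62400 cm⁻¹.
Relative to high-spin t₂g³ eg² (0 paired), the low-spin configuration has 2 additional pairs, contributing +2 × 24360 = +48720 cm⁻¹.
Net CFSE = -62400 + 48720 = -13680 cm⁻¹.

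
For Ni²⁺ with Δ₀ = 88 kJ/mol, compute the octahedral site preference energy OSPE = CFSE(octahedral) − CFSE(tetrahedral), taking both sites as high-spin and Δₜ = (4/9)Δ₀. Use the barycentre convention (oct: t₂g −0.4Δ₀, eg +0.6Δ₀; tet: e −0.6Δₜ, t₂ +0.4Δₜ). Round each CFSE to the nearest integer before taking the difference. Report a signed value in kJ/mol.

-75

Ni is in group 10, so Ni²⁺ is d⁸ (10 − 2 = 8).
In an octahedral site d⁸ (HS) is t₂g⁶ eg², giving CFSE(oct) = -1.2Δ₀ = -106 kJ/mol.
Tetrahedral e⁴ t₂⁴ gives -0.8Δₜ = -0.8 × (4/9) × 88 = -31 kJ/mol.
OSPE = CFSE(oct) − CFSE(tet) = -106 − (-31) = -75 kJ/mol.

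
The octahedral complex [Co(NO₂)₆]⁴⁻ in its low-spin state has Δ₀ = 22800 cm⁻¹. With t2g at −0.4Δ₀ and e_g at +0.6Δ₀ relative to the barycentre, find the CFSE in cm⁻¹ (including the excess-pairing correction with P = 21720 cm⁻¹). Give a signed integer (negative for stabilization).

Each NO₂⁻ contributes -1; 6 × (-1) = -6. With overall charge -4, Co is in the +2 oxidation state.
Co²⁺: group 9, so d-count = 9 − 2 = 7.
Electron filling gives t2g^6 e_g^1.
The orbital stabilization is -1.8Δ₀ = -1.8 × 22800 = -41040 cm⁻¹.
Relative to high-spin t2g^5 e_g^2 (2 paired), the low-spin configuration has 1 additional pair, contributing +1 × 21720 = +21720 cm⁻¹.
Overall CFSE = -41040 + 21720 = -19320 cm⁻¹.

-19320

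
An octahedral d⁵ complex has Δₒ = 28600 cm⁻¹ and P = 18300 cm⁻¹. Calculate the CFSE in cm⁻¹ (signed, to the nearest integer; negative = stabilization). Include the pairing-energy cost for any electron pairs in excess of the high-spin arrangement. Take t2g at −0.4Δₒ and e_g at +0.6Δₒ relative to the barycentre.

Since Δₒ = 28600 cm⁻¹ > P = 18300 cm⁻¹, the complex adopts the low-spin configuration.
Configuration: t2g^5 e_g^0.
Orbital CFSE = -2.0Δₒ = -2.0 × 28600 = -57200 cm⁻¹.
Excess pairs vs high-spin: 2 − 0 = 2; pairing cost = +36600 cm⁻¹.
Net CFSE = -57200 + 36600 = -20600 cm⁻¹.

-20600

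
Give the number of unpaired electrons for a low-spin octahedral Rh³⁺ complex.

0

Rh sits in group 9; removing 3 electrons leaves Rh³⁺ with 9 − 3 = 6 d electrons.
Configuration: t2g^6 e_g^0, giving 0 unpaired electrons.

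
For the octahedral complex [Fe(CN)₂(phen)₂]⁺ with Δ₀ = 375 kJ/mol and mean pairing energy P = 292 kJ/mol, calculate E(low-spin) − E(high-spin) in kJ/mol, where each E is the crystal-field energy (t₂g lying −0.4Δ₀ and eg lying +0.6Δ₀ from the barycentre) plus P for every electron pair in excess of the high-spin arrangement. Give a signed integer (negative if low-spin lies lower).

-166

Ligand charges: 2×(-1) from CN⁻ and 2×(+0) from phen sum to -2; with overall charge +1, Fe is +3.
Fe sits in group 8; removing 3 electrons leaves Fe³⁺ with 8 − 3 = 5 d electrons.
In the high-spin limit (t₂g³ eg²) the orbital term is 0.0Δ₀ = 0 kJ/mol, with no excess pairing.
Low-spin t₂g⁵ eg⁰ gives -2.0Δ₀ = -750 kJ/mol, but forming 2 extra pairs costs 2P = 584 kJ/mol, so E(LS) = -750 + 584 = -166 kJ/mol.
E(LS) − E(HS) = -166 − (0) = -166 kJ/mol.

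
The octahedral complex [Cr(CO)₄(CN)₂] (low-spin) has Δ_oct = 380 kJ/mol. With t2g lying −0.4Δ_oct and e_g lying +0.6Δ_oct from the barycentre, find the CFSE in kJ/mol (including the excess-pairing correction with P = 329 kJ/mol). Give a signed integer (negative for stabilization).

-279

Ligand charges: 4×(+0) from CO and 2×(-1) from CN⁻ sum to -2; with overall charge +0, Cr is +2.
Group 6 minus oxidation state +2 gives a d⁴ configuration for Cr²⁺.
Configuration: t2g^4 e_g^0.
Orbital CFSE = 4(-0.4) + 0(0.6) = -1.6Δ_oct = -1.6 × 380 = -608 kJ/mol.
Pairing penalty: 1 pair vs 0 in the high-spin reference → 1 extra × P = 329 kJ/mol.
Combining: -608 + 329 = -279 kJ/mol.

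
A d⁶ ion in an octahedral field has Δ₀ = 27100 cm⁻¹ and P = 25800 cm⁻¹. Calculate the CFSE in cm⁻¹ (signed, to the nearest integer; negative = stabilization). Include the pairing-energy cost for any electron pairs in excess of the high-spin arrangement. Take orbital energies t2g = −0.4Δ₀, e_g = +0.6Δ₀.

-13440

Here Δ₀ > P (27100 > 25800), so the low-spin state is favoured.
Filling d⁶ accordingly: t2g^6 e_g^0.
Orbital CFSE = -2.4Δ₀ = -2.4 × 27100 = -65040 cm⁻¹.
Excess pairs vs high-spin: 3 − 1 = 2; pairing cost = +51600 cm⁻¹.
Net CFSE = -65040 + 51600 = -13440 cm⁻¹.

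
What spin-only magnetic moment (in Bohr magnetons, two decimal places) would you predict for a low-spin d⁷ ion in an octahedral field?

Configuration: t₂g⁶ eg¹ → 1 unpaired electron.
μ(spin-only) = √[1(1+2)] = √3 ≈ 1.73 Bohr magnetons.

1.73 Bohr magnetons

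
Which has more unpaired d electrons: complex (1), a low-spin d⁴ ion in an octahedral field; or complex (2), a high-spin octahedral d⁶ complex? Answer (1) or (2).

(2)

(1): t₂g⁴ eg⁰ → 2 unpaired.
(2): t₂g⁴ eg² → 4 unpaired.
So (2) has more unpaired electrons.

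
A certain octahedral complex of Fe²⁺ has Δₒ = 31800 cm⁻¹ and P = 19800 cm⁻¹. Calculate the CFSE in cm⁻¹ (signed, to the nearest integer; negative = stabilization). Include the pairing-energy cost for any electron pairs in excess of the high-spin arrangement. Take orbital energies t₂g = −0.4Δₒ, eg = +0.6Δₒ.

-36720

Fe²⁺: group 8, so d-count = 8 − 2 = 6.
With Δₒ > P the complex is low-spin.
That gives t₂g⁶ eg⁰.
Orbital CFSE = -2.4Δₒ = -2.4 × 31800 = -76320 cm⁻¹.
Excess pairs vs high-spin: 3 − 1 = 2; pairing cost = +39600 cm⁻¹.
Net CFSE = -76320 + 39600 = -36720 cm⁻¹.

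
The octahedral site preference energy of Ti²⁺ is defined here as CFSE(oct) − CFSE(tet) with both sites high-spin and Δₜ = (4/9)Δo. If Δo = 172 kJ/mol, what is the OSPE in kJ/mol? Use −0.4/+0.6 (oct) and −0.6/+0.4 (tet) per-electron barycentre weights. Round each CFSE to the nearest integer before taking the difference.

Ti is in group 4, so Ti²⁺ is d² (4 − 2 = 2).
In an octahedral site d² (HS) is t2g^2 e_g^0, giving CFSE(oct) = -0.8Δo = -138 kJ/mol.
In a tetrahedral site the filling is e^2 t2^0: CFSE(tet) = -1.2Δₜ = -1.2 × (4/9)(172) = -92 kJ/mol.
Subtracting, OSPE = -138 − (-92) = -46 kJ/mol.

-46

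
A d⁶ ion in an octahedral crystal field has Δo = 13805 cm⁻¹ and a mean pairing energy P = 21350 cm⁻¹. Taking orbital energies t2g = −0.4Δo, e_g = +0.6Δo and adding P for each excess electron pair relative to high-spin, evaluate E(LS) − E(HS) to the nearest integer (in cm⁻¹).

High-spin d⁶ fills as t2g^4 e_g^2 with CFSE 4(−0.4) + 2(+0.6) = -0.4Δo = -5522 cm⁻¹.
Low-spin: t2g^6 e_g^0, orbital CFSE = -2.4Δo = -33132 cm⁻¹; plus 2 excess pairs × P = +42700 cm⁻¹; total 9568 cm⁻¹.
E(LS) − E(HS) = 9568 − (-5522) = 15090 cm⁻¹.

15090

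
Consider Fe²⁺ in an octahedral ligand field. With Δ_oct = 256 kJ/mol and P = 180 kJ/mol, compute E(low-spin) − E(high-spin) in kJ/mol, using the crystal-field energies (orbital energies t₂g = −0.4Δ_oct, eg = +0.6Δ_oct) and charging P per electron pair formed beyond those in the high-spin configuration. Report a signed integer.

-152

Fe²⁺: group 8, so d-count = 8 − 2 = 6.
High-spin d⁶ fills as t₂g⁴ eg² with CFSE 4(−0.4) + 2(+0.6) = -0.4Δ_oct = -102 kJ/mol.
For low-spin the configuration is t₂g⁶ eg⁰: orbital energy -2.4 × 256 = -614 kJ/mol, and 2 additional pairs relative to high-spin add 360 kJ/mol, giving -254 kJ/mol.
Thus E(LS) − E(HS) = -152 kJ/mol.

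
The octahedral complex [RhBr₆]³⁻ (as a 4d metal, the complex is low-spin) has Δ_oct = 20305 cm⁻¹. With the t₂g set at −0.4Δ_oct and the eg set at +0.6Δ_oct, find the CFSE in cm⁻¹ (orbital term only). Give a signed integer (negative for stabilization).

-48732

Each Br⁻ contributes -1; 6 × (-1) = -6. With overall charge -3, Rh is in the +3 oxidation state.
Group 9 minus oxidation state +3 gives a d⁶ configuration for Rh³⁺.
The d⁶ electrons fill as t₂g⁶ eg⁰.
Orbital CFSE = 6(-0.4) + 0(0.6) = -2.4Δ_oct = -2.4 × 20305 = -48732 cm⁻¹.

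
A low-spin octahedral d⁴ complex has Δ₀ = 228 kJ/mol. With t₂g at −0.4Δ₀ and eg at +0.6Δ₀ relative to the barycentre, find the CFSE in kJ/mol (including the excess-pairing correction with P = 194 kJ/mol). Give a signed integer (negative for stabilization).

-171

The d⁴ electrons fill as t₂g⁴ eg⁰.
Orbital CFSE = 4(-0.4) + 0(0.6) = -1.6Δ₀ = -1.6 × 228 = -365 kJ/mol.
High-spin d⁴ would be t₂g³ eg¹ with 0 pairs; low-spin has 1, so 1 excess pair costs +1P = +194 kJ/mol.
Overall CFSE = -365 + 194 = -171 kJ/mol.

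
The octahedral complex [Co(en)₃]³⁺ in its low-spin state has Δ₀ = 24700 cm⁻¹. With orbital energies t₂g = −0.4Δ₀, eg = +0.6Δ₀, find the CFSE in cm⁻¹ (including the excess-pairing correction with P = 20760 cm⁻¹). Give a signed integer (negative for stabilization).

-17760

en is neutral, so the +3 overall charge sits on Co: oxidation state +3.
Group 9 minus oxidation state +3 gives a d⁶ configuration for Co³⁺.
Electron filling gives t₂g⁶ eg⁰.
Orbital CFSE = 6(-0.4) + 0(0.6) = -2.4Δ₀ = -2.4 × 24700 = -59280 cm⁻¹.
High-spin d⁶ would be t₂g⁴ eg² with 1 pair; low-spin has 3, so 2 excess pairs cost +2P = +41520 cm⁻¹.
Overall CFSE = -59280 + 41520 = -17760 cm⁻¹.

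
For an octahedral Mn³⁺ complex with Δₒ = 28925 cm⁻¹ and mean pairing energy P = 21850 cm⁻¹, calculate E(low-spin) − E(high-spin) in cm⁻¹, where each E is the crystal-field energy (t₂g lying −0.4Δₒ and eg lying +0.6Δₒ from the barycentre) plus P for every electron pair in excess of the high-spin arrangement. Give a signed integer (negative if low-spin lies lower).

-7075

Mn³⁺: group 7, so d-count = 7 − 3 = 4.
High-spin d⁴ fills as t₂g³ eg¹ with CFSE 3(−0.4) + 1(+0.6) = -0.6Δₒ = -17355 cm⁻¹.
For low-spin the configuration is t₂g⁴ eg⁰: orbital energy -1.6 × 28925 = -46280 cm⁻¹, and 1 additional pair relative to high-spin adds 21850 cm⁻¹, giving -24430 cm⁻¹.
E(LS) − E(HS) = -24430 − (-17355) = -7075 cm⁻¹.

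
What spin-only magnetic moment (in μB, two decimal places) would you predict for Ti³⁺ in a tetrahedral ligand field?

1.73 μB

Ti³⁺: group 4, so d-count = 4 − 3 = 1.
With tetrahedral geometry the complex is necessarily high-spin.
Configuration: e¹ t₂⁰ → 1 unpaired electron.
μ(spin-only) = √[1(1+2)] = √3 ≈ 1.73 μB.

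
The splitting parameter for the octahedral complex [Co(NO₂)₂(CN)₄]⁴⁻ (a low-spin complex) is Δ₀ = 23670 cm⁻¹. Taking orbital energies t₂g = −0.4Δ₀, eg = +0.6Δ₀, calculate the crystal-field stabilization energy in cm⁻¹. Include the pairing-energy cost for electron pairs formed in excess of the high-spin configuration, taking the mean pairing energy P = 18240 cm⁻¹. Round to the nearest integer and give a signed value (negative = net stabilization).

Ligand charges: 2×(-1) from NO₂⁻ and 4×(-1) from CN⁻ sum to -6; with overall charge -4, Co is +2.
Group 9 minus oxidation state +2 gives a d⁷ configuration for Co²⁺.
The d⁷ electrons fill as t₂g⁶ eg¹.
Orbital CFSE = 6(-0.4) + 1(0.6) = -1.8Δ₀ = -1.8 × 23670 = -42606 cm⁻¹.
Pairing penalty: 3 pairs vs 2 in the high-spin reference → 1 extra × P = 18240 cm⁻¹.
Combining: -42606 + 18240 = -24366 cm⁻¹.

-24366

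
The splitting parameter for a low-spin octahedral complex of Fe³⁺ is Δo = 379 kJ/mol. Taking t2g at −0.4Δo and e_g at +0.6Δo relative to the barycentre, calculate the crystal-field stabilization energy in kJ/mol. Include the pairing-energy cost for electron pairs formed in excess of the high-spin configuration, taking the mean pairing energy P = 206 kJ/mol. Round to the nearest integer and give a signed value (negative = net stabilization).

Group 8 minus oxidation state +3 gives a d⁵ configuration for Fe³⁺.
The d⁵ electrons fill as t2g^5 e_g^0.
Orbital CFSE = 5(-0.4) + 0(0.6) = -2.0Δo = -2.0 × 379 = -758 kJ/mol.
Relative to high-spin t2g^3 e_g^2 (0 paired), the low-spin configuration has 2 additional pairs, contributing +2 × 206 = +412 kJ/mol.
Combining: -758 + 412 = -346 kJ/mol.

-346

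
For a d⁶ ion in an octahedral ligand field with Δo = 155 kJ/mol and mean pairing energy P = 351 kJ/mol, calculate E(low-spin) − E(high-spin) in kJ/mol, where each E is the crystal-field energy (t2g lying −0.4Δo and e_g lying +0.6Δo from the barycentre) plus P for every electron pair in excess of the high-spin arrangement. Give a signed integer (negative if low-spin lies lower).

392

In the high-spin limit (t2g^4 e_g^2) the orbital term is -0.4Δo = -62 kJ/mol, with no excess pairing.
Low-spin t2g^6 e_g^0 gives -2.4Δo = -372 kJ/mol, but forming 2 extra pairs costs 2P = 702 kJ/mol, so E(LS) = -372 + 702 = 330 kJ/mol.
The difference is 330 − (-62) = 392 kJ/mol, so high-spin lies lower.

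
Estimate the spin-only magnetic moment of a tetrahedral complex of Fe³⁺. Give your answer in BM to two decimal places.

5.92 BM

Group 8 minus oxidation state +3 gives a d⁵ configuration for Fe³⁺.
Tetrahedral fields are weak (Δₜ ≈ 4/9 Δₒ), so electrons fill high-spin.
Configuration: e² t₂³ → 5 unpaired electrons.
μ(spin-only) = √[5(5+2)] = √35 ≈ 5.92 BM.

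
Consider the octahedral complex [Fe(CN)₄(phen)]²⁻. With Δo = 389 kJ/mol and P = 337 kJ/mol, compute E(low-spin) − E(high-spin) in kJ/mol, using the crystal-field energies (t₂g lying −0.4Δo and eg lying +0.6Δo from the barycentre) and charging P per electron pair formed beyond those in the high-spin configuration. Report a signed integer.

Ligand charges: 4×(-1) from CN⁻ and 1×(+0) from phen sum to -4; with overall charge -2, Fe is +2.
Fe is in group 8, so Fe²⁺ is d⁶ (8 − 2 = 6).
High-spin: t₂g⁴ eg², CFSE = -0.4Δo = -156 kJ/mol.
For low-spin the configuration is t₂g⁶ eg⁰: orbital energy -2.4 × 389 = -934 kJ/mol, and 2 additional pairs relative to high-spin add 674 kJ/mol, giving -260 kJ/mol.
Thus E(LS) − E(HS) = -104 kJ/mol.

-104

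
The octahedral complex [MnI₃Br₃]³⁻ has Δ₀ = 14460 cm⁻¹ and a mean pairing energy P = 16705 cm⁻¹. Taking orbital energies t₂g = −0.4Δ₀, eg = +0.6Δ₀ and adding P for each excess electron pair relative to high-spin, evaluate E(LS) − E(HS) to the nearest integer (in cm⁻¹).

Ligand charges: 3×(-1) from I⁻ and 3×(-1) from Br⁻ sum to -6; with overall charge -3, Mn is +3.
Mn is in group 7, so Mn³⁺ is d⁴ (7 − 3 = 4).
In the high-spin limit (t₂g³ eg¹) the orbital term is -0.6Δ₀ = -8676 cm⁻¹, with no excess pairing.
Low-spin t₂g⁴ eg⁰ gives -1.6Δ₀ = -23136 cm⁻¹, but forming 1 extra pair costs 1P = 16705 cm⁻¹, so E(LS) = -23136 + 16705 = -6431 cm⁻¹.
The difference is -6431 − (-8676) = 2245 cm⁻¹, so high-spin lies lower.

2245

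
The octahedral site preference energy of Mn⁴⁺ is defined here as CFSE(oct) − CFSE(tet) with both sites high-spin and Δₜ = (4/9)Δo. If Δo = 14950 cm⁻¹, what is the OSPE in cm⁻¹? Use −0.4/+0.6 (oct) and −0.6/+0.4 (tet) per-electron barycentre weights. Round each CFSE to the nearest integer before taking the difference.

Mn sits in group 7; removing 4 electrons leaves Mn⁴⁺ with 7 − 4 = 3 d electrons.
Octahedral high-spin t2g^3 e_g^0: CFSE = -1.2 × 14950 = -17940 cm⁻¹.
In a tetrahedral site the filling is e^2 t2^1: CFSE(tet) = -0.8Δₜ = -0.8 × (4/9)(14950) = -5316 cm⁻¹.
OSPE = -17940 − (-5316) = -12624 cm⁻¹.

-12624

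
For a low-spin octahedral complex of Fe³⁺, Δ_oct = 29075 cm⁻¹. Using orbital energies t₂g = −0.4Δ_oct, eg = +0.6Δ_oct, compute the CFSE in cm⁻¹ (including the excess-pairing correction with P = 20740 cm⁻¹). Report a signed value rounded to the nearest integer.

-16670

Group 8 minus oxidation state +3 gives a d⁵ configuration for Fe³⁺.
Electron filling gives t₂g⁵ eg⁰.
The orbital stabilization is -2.0Δ_oct = -2.0 × 29075 = -58150 cm⁻¹.
Pairing penalty: 2 pairs vs 0 in the high-spin reference → 2 extra × P = 41480 cm⁻¹.
Net CFSE = -58150 + 41480 = -16670 cm⁻¹.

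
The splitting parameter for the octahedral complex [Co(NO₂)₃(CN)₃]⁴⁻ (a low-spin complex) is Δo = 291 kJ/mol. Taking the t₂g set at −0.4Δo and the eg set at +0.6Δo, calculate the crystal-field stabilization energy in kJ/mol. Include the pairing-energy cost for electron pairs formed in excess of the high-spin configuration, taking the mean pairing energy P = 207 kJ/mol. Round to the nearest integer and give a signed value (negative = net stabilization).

Ligand charges: 3×(-1) from NO₂⁻ and 3×(-1) from CN⁻ sum to -6; with overall charge -4, Co is +2.
Co²⁺: group 9, so d-count = 9 − 2 = 7.
Electron filling gives t₂g⁶ eg¹.
CFSE(orbital) = 6×(-0.4Δo) + 1×(0.6Δo) = -1.8Δo; with Δo = 291 kJ/mol that is -524 kJ/mol.
Pairing penalty: 3 pairs vs 2 in the high-spin reference → 1 extra × P = 207 kJ/mol.
Combining: -524 + 207 = -317 kJ/mol.

-317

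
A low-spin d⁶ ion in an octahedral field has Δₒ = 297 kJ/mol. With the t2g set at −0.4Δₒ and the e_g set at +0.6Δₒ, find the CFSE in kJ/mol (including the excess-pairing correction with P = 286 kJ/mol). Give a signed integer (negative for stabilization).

-141

Configuration: t2g^6 e_g^0.
CFSE(orbital) = 6×(-0.4Δₒ) + 0×(0.6Δₒ) = -2.4Δₒ; with Δₒ = 297 kJ/mol that is -713 kJ/mol.
Pairing penalty: 3 pairs vs 1 in the high-spin reference → 2 extra × P = 572 kJ/mol.
Combining: -713 + 572 = -141 kJ/mol.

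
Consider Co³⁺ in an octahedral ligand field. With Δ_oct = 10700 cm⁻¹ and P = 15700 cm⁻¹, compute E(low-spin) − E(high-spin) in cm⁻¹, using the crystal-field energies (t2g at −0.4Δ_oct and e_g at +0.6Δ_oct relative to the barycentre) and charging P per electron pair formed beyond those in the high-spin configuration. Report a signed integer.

10000

Co sits in group 9; removing 3 electrons leaves Co³⁺ with 9 − 3 = 6 d electrons.
High-spin: t2g^4 e_g^2, CFSE = -0.4Δ_oct = -4280 cm⁻¹.
Low-spin: t2g^6 e_g^0, orbital CFSE = -2.4Δ_oct = -25680 cm⁻¹; plus 2 excess pairs × P = +31400 cm⁻¹; total 5720 cm⁻¹.
E(LS) − E(HS) = 5720 − (-4280) = 10000 cm⁻¹.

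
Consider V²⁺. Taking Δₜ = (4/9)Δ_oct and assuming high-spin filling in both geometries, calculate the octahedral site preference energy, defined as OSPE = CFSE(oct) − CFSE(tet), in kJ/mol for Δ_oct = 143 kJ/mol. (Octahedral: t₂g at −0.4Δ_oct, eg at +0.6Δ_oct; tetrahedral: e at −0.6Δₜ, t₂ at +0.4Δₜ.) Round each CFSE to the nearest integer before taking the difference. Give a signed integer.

Group 5 minus oxidation state +2 gives a d³ configuration for V²⁺.
In an octahedral site d³ (HS) is t2g^3 e_g^0, giving CFSE(oct) = -1.2Δ_oct = -172 kJ/mol.
Tetrahedral: e^2 t2^1, CFSE = 2(−0.6) + 1(+0.4) = -0.8Δₜ = -0.8 × (4/9) × 143 = -51 kJ/mol.
OSPE = -172 − (-51) = -121 kJ/mol.

-121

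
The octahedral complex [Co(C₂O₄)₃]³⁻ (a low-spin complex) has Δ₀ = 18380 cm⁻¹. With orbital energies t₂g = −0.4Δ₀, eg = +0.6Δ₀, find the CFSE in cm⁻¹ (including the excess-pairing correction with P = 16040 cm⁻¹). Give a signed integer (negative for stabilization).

-12032

Each C₂O₄²⁻ contributes -2; 3 × (-2) = -6. With overall charge -3, Co is in the +3 oxidation state.
Co sits in group 9; removing 3 electrons leaves Co³⁺ with 9 − 3 = 6 d electrons.
The d⁶ electrons fill as t₂g⁶ eg⁰.
Orbital CFSE = 6(-0.4) + 0(0.6) = -2.4Δ₀ = -2.4 × 18380 = -44112 cm⁻¹.
Pairing penalty: 3 pairs vs 1 in the high-spin reference → 2 extra × P = 32080 cm⁻¹.
Net CFSE = -44112 + 32080 = -12032 cm⁻¹.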